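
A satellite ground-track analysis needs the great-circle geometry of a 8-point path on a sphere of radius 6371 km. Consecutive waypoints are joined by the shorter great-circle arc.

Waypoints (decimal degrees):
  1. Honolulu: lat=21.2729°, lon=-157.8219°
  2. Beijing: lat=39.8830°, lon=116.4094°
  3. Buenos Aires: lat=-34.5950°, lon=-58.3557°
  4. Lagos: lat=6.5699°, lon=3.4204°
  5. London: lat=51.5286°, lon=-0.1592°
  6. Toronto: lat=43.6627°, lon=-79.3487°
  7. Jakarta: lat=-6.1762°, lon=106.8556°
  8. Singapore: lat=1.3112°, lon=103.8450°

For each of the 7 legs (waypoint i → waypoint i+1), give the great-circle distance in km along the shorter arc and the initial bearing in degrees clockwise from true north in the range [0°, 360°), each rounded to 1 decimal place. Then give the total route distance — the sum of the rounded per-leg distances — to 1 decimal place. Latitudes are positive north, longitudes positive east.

Leg 1: φ1=0.3712821, φ2=0.6960897, Δφ=0.3248075, Δλ=4.7862391 rad; a=sin²(Δφ/2)+cosφ1·cosφ2·sin²(Δλ/2)=0.3572989507; c=2·atan2(√a, √(1-a))=1.281370376; dist=6371·c=8163.611 ≈ 8163.6 km; running total=8163.6 km
Leg 1 bearing: y=sinΔλ·cosφ2=-0.76526387, x=cosφ1·sinφ2-sinφ1·cosφ2·cosΔλ=0.57698947; θ=atan2(y, x)=-52.9846° <0 so +360° → 307.0154° ≈ 307.0°
Leg 2: φ1=0.6960897, φ2=-0.6037967, Δφ=-1.2998863, Δλ=-3.0502264 rad; a=sin²(Δφ/2)+cosφ1·cosφ2·sin²(Δλ/2)=0.9965546529; c=2·atan2(√a, √(1-a))=3.024130981; dist=6371·c=19266.738 ≈ 19266.7 km; running total=27430.3 km
Leg 2 bearing: y=sinΔλ·cosφ2=-0.07510681, x=cosφ1·sinφ2-sinφ1·cosφ2·cosΔλ=0.08996040; θ=atan2(y, x)=-39.8581° <0 so +360° → 320.1419° ≈ 320.1°
Leg 3: φ1=-0.6037967, φ2=0.1146664, Δφ=0.7184630, Δλ=1.0781963 rad; a=sin²(Δφ/2)+cosφ1·cosφ2·sin²(Δλ/2)=0.3391092912; c=2·atan2(√a, √(1-a))=1.243185953; dist=6371·c=7920.338 ≈ 7920.3 km; running total=35350.6 km
Leg 3 bearing: y=sinΔλ·cosφ2=0.87532004, x=cosφ1·sinφ2-sinφ1·cosφ2·cosΔλ=0.36093149; θ=atan2(y, x)=67.5916° ≈ 67.6°
Leg 4: φ1=0.1146664, φ2=0.8993437, Δφ=0.7846773, Δλ=-0.0624758 rad; a=sin²(Δφ/2)+cosφ1·cosφ2·sin²(Δλ/2)=0.1467947424; c=2·atan2(√a, √(1-a))=0.786382348; dist=6371·c=5010.042 ≈ 5010.0 km; running total=40360.6 km
Leg 4 bearing: y=sinΔλ·cosφ2=-0.03884241, x=cosφ1·sinφ2-sinφ1·cosφ2·cosΔλ=0.70673577; θ=atan2(y, x)=-3.1458° <0 so +360° → 356.8542° ≈ 356.9°
Leg 5: φ1=0.8993437, φ2=0.7620579, Δφ=-0.1372859, Δλ=-1.3821175 rad; a=sin²(Δφ/2)+cosφ1·cosφ2·sin²(Δλ/2)=0.1875254443; c=2·atan2(√a, √(1-a))=0.895729982; dist=6371·c=5706.696 ≈ 5706.7 km; running total=46067.3 km
Leg 5 bearing: y=sinΔλ·cosφ2=-0.71057821, x=cosφ1·sinφ2-sinφ1·cosφ2·cosΔλ=0.32329123; θ=atan2(y, x)=-65.5359° <0 so +360° → 294.4641° ≈ 294.5°
Leg 6: φ1=0.7620579, φ2=-0.1077950, Δφ=-0.8698529, Δλ=3.2498781 rad; a=sin²(Δφ/2)+cosφ1·cosφ2·sin²(Δλ/2)=0.8946420958; c=2·atan2(√a, √(1-a))=2.480438691; dist=6371·c=15802.875 ≈ 15802.9 km; running total=61870.2 km
Leg 6 bearing: y=sinΔλ·cosφ2=-0.10744668, x=cosφ1·sinφ2-sinφ1·cosφ2·cosΔλ=0.60455411; θ=atan2(y, x)=-10.0779° <0 so +360° → 349.9221° ≈ 349.9°
Leg 7: φ1=-0.1077950, φ2=0.0228848, Δφ=0.1306798, Δλ=-0.0525449 rad; a=sin²(Δφ/2)+cosφ1·cosφ2·sin²(Δλ/2)=0.0049491265; c=2·atan2(√a, √(1-a))=0.140816373; dist=6371·c=897.141 ≈ 897.1 km; running total=62767.3 km
Leg 7 bearing: y=sinΔλ·cosφ2=-0.05250695, x=cosφ1·sinφ2-sinφ1·cosφ2·cosΔλ=0.13015971; θ=atan2(y, x)=-21.9693° <0 so +360° → 338.0307° ≈ 338.0°

Leg 1: dist=8163.6 km, bearing=307.0°
Leg 2: dist=19266.7 km, bearing=320.1°
Leg 3: dist=7920.3 km, bearing=67.6°
Leg 4: dist=5010.0 km, bearing=356.9°
Leg 5: dist=5706.7 km, bearing=294.5°
Leg 6: dist=15802.9 km, bearing=349.9°
Leg 7: dist=897.1 km, bearing=338.0°
Total: 62767.3 km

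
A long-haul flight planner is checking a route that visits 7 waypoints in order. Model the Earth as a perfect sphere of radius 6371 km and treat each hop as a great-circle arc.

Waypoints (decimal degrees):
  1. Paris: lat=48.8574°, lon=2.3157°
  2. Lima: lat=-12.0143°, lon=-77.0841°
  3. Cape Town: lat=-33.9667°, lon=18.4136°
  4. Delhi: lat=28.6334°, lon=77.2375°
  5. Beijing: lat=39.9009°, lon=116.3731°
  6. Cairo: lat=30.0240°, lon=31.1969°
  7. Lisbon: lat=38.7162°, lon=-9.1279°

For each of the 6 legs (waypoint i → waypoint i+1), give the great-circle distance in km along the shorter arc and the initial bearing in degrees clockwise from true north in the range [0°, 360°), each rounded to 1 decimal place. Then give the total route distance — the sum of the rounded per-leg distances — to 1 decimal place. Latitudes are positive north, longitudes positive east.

Leg 1: dist=10252.1 km, bearing=254.2°
Leg 2: dist=9761.7 km, bearing=124.3°
Leg 3: dist=9311.1 km, bearing=49.1°
Leg 4: dist=3773.5 km, bearing=60.1°
Leg 5: dist=7546.0 km, bearing=291.3°
Leg 6: dist=3792.5 km, bearing=295.8°
Total: 44436.9 km

Leg 1: φ1=0.8527225, φ2=-0.2096891, Δφ=-1.0624116, Δλ=-1.3857879 rad; a=sin²(Δφ/2)+cosφ1·cosφ2·sin²(Δλ/2)=0.5191887761; c=2·atan2(√a, √(1-a))=1.609183306; dist=6371·c=10252.107 ≈ 10252.1 km; running total=10252.1 km
Leg 1 bearing: y=sinΔλ·cosφ2=-0.96140419, x=cosφ1·sinφ2-sinφ1·cosφ2·cosΔλ=-0.27245027; θ=atan2(y, x)=-105.8221° <0 so +360° → 254.1779° ≈ 254.2°
Leg 2: φ1=-0.2096891, φ2=-0.5928308, Δφ=-0.3831417, Δλ=1.6667493 rad; a=sin²(Δφ/2)+cosφ1·cosφ2·sin²(Δλ/2)=0.4807091610; c=2·atan2(√a, √(1-a))=1.532205071; dist=6371·c=9761.679 ≈ 9761.7 km; running total=20013.8 km
Leg 2 bearing: y=sinΔλ·cosφ2=0.82554740, x=cosφ1·sinφ2-sinφ1·cosφ2·cosΔλ=-0.56301238; θ=atan2(y, x)=124.2935° ≈ 124.3°
Leg 3: φ1=-0.5928308, φ2=0.4997471, Δφ=1.0925779, Δλ=1.0266707 rad; a=sin²(Δφ/2)+cosφ1·cosφ2·sin²(Δλ/2)=0.4454531564; c=2·atan2(√a, √(1-a))=1.461485077; dist=6371·c=9311.121 ≈ 9311.1 km; running total=29324.9 km
Leg 3 bearing: y=sinΔλ·cosφ2=0.75094604, x=cosφ1·sinφ2-sinφ1·cosφ2·cosΔλ=0.65128996; θ=atan2(y, x)=49.0651° ≈ 49.1°
Leg 4: φ1=0.4997471, φ2=0.6964021, Δφ=0.1966550, Δλ=0.6830451 rad; a=sin²(Δφ/2)+cosφ1·cosφ2·sin²(Δλ/2)=0.0851670398; c=2·atan2(√a, √(1-a))=0.592287339; dist=6371·c=3773.463 ≈ 3773.5 km; running total=33098.4 km
Leg 4 bearing: y=sinΔλ·cosφ2=0.48419597, x=cosφ1·sinφ2-sinφ1·cosφ2·cosΔλ=0.27786459; θ=atan2(y, x)=60.1499° ≈ 60.1°
Leg 5: φ1=0.6964021, φ2=0.5240177, Δφ=-0.1723844, Δλ=-1.4866051 rad; a=sin²(Δφ/2)+cosφ1·cosφ2·sin²(Δλ/2)=0.3115907363; c=2·atan2(√a, √(1-a))=1.184437091; dist=6371·c=7546.049 ≈ 7546.0 km; running total=40644.4 km
Leg 5 bearing: y=sinΔλ·cosφ2=-0.86274918, x=cosφ1·sinφ2-sinφ1·cosφ2·cosΔλ=0.33715226; θ=atan2(y, x)=-68.6550° <0 so +360° → 291.3450° ≈ 291.3°
Leg 6: φ1=0.5240177, φ2=0.6757252, Δφ=0.1517075, Δλ=-0.7038005 rad; a=sin²(Δφ/2)+cosφ1·cosφ2·sin²(Δλ/2)=0.0860027647; c=2·atan2(√a, √(1-a))=0.595274745; dist=6371·c=3792.495 ≈ 3792.5 km; running total=44436.9 km
Leg 6 bearing: y=sinΔλ·cosφ2=-0.50491758, x=cosφ1·sinφ2-sinφ1·cosφ2·cosΔλ=0.24389219; θ=atan2(y, x)=-64.2179° <0 so +360° → 295.7821° ≈ 295.8°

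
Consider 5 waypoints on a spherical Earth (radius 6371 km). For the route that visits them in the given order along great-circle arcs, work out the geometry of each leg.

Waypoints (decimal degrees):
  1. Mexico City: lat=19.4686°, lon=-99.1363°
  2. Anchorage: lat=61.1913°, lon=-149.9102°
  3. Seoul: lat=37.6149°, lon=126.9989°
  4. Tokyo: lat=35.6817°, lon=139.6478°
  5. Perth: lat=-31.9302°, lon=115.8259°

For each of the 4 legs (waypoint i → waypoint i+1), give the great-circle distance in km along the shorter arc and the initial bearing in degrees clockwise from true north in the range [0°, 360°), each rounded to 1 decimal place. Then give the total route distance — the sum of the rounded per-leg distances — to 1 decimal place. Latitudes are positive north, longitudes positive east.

Leg 1: φ1=0.3397912, φ2=1.0679897, Δφ=0.7281985, Δλ=-0.8861717 rad; a=sin²(Δφ/2)+cosφ1·cosφ2·sin²(Δλ/2)=0.2103234329; c=2·atan2(√a, √(1-a))=0.952861486; dist=6371·c=6070.681 ≈ 6070.7 km; running total=6070.7 km
Leg 1 bearing: y=sinΔλ·cosφ2=-0.37329669, x=cosφ1·sinφ2-sinφ1·cosφ2·cosΔλ=0.72456851; θ=atan2(y, x)=-27.2575° <0 so +360° → 332.7425° ≈ 332.7°
Leg 2: φ1=1.0679897, φ2=0.6565039, Δφ=-0.4114858, Δλ=4.8329755 rad; a=sin²(Δφ/2)+cosφ1·cosφ2·sin²(Δλ/2)=0.2096356647; c=2·atan2(√a, √(1-a))=0.951172856; dist=6371·c=6059.922 ≈ 6059.9 km; running total=12130.6 km
Leg 2 bearing: y=sinΔλ·cosφ2=-0.78637869, x=cosφ1·sinφ2-sinφ1·cosφ2·cosΔλ=0.21062471; θ=atan2(y, x)=-75.0058° <0 so +360° → 284.9942° ≈ 285.0°
Leg 3: φ1=0.6565039, φ2=0.6227631, Δφ=-0.0337407, Δλ=0.2207650 rad; a=sin²(Δφ/2)+cosφ1·cosφ2·sin²(Δλ/2)=0.0080924596; c=2·atan2(√a, √(1-a))=0.180159747; dist=6371·c=1147.798 ≈ 1147.8 km; running total=13278.4 km
Leg 3 bearing: y=sinΔλ·cosφ2=0.17786767, x=cosφ1·sinφ2-sinφ1·cosφ2·cosΔλ=-0.02170208; θ=atan2(y, x)=96.9564° ≈ 97.0°
Leg 4: φ1=0.6227631, φ2=-0.5572871, Δφ=-1.1800503, Δλ=-0.4157706 rad; a=sin²(Δφ/2)+cosφ1·cosφ2·sin²(Δλ/2)=0.3389260489; c=2·atan2(√a, √(1-a))=1.242798856; dist=6371·c=7917.872 ≈ 7917.9 km; running total=21196.3 km
Leg 4 bearing: y=sinΔλ·cosφ2=-0.34278286, x=cosφ1·sinφ2-sinφ1·cosφ2·cosΔλ=-0.88245149; θ=atan2(y, x)=-158.7716° <0 so +360° → 201.2284° ≈ 201.2°

Leg 1: dist=6070.7 km, bearing=332.7°
Leg 2: dist=6059.9 km, bearing=285.0°
Leg 3: dist=1147.8 km, bearing=97.0°
Leg 4: dist=7917.9 km, bearing=201.2°
Total: 21196.3 km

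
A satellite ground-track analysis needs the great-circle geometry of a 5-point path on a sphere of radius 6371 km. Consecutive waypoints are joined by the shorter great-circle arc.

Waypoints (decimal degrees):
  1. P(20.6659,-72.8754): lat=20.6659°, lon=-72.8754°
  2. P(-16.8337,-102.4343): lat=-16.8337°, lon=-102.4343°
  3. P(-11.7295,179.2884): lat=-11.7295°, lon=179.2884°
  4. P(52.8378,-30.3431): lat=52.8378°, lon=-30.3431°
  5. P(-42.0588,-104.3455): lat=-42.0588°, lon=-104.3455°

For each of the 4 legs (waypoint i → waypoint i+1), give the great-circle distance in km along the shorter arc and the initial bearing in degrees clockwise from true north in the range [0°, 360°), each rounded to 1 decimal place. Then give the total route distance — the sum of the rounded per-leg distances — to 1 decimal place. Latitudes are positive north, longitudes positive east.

Leg 1: φ1=0.3606880, φ2=-0.2938035, Δφ=-0.6544915, Δλ=-0.5159001 rad; a=sin²(Δφ/2)+cosφ1·cosφ2·sin²(Δλ/2)=0.1616002622; c=2·atan2(√a, √(1-a))=0.827389979; dist=6371·c=5271.302 ≈ 5271.3 km; running total=5271.3 km
Leg 1 bearing: y=sinΔλ·cosφ2=-0.47217902, x=cosφ1·sinφ2-sinφ1·cosφ2·cosΔλ=-0.56479151; θ=atan2(y, x)=-140.1036° <0 so +360° → 219.8964° ≈ 219.9°
Leg 2: φ1=-0.2938035, φ2=-0.2047184, Δφ=0.0890851, Δλ=4.9169887 rad; a=sin²(Δφ/2)+cosφ1·cosφ2·sin²(Δλ/2)=0.3753598293; c=2·atan2(√a, √(1-a))=1.318859261; dist=6371·c=8402.452 ≈ 8402.5 km; running total=13673.8 km
Leg 2 bearing: y=sinΔλ·cosφ2=-0.95869621, x=cosφ1·sinφ2-sinφ1·cosφ2·cosΔλ=-0.13697042; θ=atan2(y, x)=-98.1309° <0 so +360° → 261.8691° ≈ 261.9°
Leg 3: φ1=-0.2047184, φ2=0.9221936, Δφ=1.1269120, Δλ=-3.6587599 rad; a=sin²(Δφ/2)+cosφ1·cosφ2·sin²(Δλ/2)=0.8380595064; c=2·atan2(√a, √(1-a))=2.313278735; dist=6371·c=14737.899 ≈ 14737.9 km; running total=28411.7 km
Leg 3 bearing: y=sinΔλ·cosφ2=0.29866590, x=cosφ1·sinφ2-sinφ1·cosφ2·cosΔλ=0.67354418; θ=atan2(y, x)=23.9137° ≈ 23.9°
Leg 4: φ1=0.9221936, φ2=-0.7340645, Δφ=-1.6562581, Δλ=-1.2915855 rad; a=sin²(Δφ/2)+cosφ1·cosφ2·sin²(Δλ/2)=0.7051259014; c=2·atan2(√a, √(1-a))=1.993526480; dist=6371·c=12700.757 ≈ 12700.8 km; running total=41112.5 km
Leg 4 bearing: y=sinΔλ·cosφ2=-0.71370475, x=cosφ1·sinφ2-sinφ1·cosφ2·cosΔλ=-0.56773143; θ=atan2(y, x)=-128.5012° <0 so +360° → 231.4988° ≈ 231.5°

Leg 1: dist=5271.3 km, bearing=219.9°
Leg 2: dist=8402.5 km, bearing=261.9°
Leg 3: dist=14737.9 km, bearing=23.9°
Leg 4: dist=12700.8 km, bearing=231.5°
Total: 41112.5 km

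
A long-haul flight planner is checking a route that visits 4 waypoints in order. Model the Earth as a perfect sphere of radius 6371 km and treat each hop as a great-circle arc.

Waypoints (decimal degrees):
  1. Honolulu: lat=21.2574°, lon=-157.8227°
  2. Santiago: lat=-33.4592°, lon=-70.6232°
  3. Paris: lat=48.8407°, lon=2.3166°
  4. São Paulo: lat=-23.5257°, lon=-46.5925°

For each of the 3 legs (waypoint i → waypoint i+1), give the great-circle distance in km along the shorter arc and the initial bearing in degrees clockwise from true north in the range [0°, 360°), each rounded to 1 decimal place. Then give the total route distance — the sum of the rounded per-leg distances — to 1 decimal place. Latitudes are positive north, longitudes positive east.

Leg 1: φ1=0.3710116, φ2=-0.5839732, Δφ=-0.9549848, Δλ=1.5219184 rad; a=sin²(Δφ/2)+cosφ1·cosφ2·sin²(Δλ/2)=0.5809529197; c=2·atan2(√a, √(1-a))=1.733417996; dist=6371·c=11043.606 ≈ 11043.6 km; running total=11043.6 km
Leg 1 bearing: y=sinΔλ·cosφ2=0.83328227, x=cosφ1·sinφ2-sinφ1·cosφ2·cosΔλ=-0.52860870; θ=atan2(y, x)=122.3898° ≈ 122.4°
Leg 2: φ1=-0.5839732, φ2=0.8524310, Δφ=1.4364042, Δλ=1.2730397 rad; a=sin²(Δφ/2)+cosφ1·cosφ2·sin²(Δλ/2)=0.6270040995; c=2·atan2(√a, √(1-a))=1.827618459; dist=6371·c=11643.757 ≈ 11643.8 km; running total=22687.4 km
Leg 2 bearing: y=sinΔλ·cosφ2=0.62919405, x=cosφ1·sinφ2-sinφ1·cosφ2·cosΔλ=0.73457108; θ=atan2(y, x)=40.5816° ≈ 40.6°
Leg 3: φ1=0.8524310, φ2=-0.4106009, Δφ=-1.2630319, Δλ=-0.8536248 rad; a=sin²(Δφ/2)+cosφ1·cosφ2·sin²(Δλ/2)=0.4519501122; c=2·atan2(√a, √(1-a))=1.474548017; dist=6371·c=9394.345 ≈ 9394.3 km; running total=32081.7 km
Leg 3 bearing: y=sinΔλ·cosφ2=-0.69102377, x=cosφ1·sinφ2-sinφ1·cosφ2·cosΔλ=-0.71641537; θ=atan2(y, x)=-136.0336° <0 so +360° → 223.9664° ≈ 224.0°

Leg 1: dist=11043.6 km, bearing=122.4°
Leg 2: dist=11643.8 km, bearing=40.6°
Leg 3: dist=9394.3 km, bearing=224.0°
Total: 32081.7 km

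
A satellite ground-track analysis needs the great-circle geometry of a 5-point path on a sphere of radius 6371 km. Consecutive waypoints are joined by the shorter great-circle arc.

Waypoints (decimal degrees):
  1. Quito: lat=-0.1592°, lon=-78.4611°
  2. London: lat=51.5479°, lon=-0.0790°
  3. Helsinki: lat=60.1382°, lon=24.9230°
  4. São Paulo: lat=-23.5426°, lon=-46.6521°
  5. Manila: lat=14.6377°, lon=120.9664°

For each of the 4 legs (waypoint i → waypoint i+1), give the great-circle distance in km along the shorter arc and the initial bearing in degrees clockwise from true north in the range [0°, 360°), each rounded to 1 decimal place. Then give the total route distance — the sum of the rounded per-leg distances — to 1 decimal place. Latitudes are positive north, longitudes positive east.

Leg 1: φ1=-0.0027786, φ2=0.8996806, Δφ=0.9024591, Δλ=1.3680257 rad; a=sin²(Δφ/2)+cosφ1·cosφ2·sin²(Δλ/2)=0.4384719017; c=2·atan2(√a, √(1-a))=1.447427425; dist=6371·c=9221.560 ≈ 9221.6 km; running total=9221.6 km
Leg 1 bearing: y=sinΔλ·cosφ2=0.60911972, x=cosφ1·sinφ2-sinφ1·cosφ2·cosΔλ=0.78347326; θ=atan2(y, x)=37.8637° ≈ 37.9°
Leg 2: φ1=0.8996806, φ2=1.0496096, Δφ=0.1499290, Δλ=0.4363672 rad; a=sin²(Δφ/2)+cosφ1·cosφ2·sin²(Δλ/2)=0.0201164106; c=2·atan2(√a, √(1-a))=0.284624432; dist=6371·c=1813.342 ≈ 1813.3 km; running total=11034.9 km
Leg 2 bearing: y=sinΔλ·cosφ2=0.21044146, x=cosφ1·sinφ2-sinφ1·cosφ2·cosΔλ=0.18590684; θ=atan2(y, x)=48.5422° ≈ 48.5°
Leg 3: φ1=1.0496096, φ2=-0.4108959, Δφ=-1.4605055, Δλ=-1.2492212 rad; a=sin²(Δφ/2)+cosφ1·cosφ2·sin²(Δλ/2)=0.6010634398; c=2·atan2(√a, √(1-a))=1.774325468; dist=6371·c=11304.228 ≈ 11304.2 km; running total=22339.1 km
Leg 3 bearing: y=sinΔλ·cosφ2=-0.86976891, x=cosφ1·sinφ2-sinφ1·cosφ2·cosΔλ=-0.45016305; θ=atan2(y, x)=-117.3646° <0 so +360° → 242.6354° ≈ 242.6°
Leg 4: φ1=-0.4108959, φ2=0.2554761, Δφ=0.6663719, Δλ=2.9254947 rad; a=sin²(Δφ/2)+cosφ1·cosφ2·sin²(Δλ/2)=0.9836581049; c=2·atan2(√a, √(1-a))=2.885220281; dist=6371·c=18381.738 ≈ 18381.7 km; running total=40720.8 km
Leg 4 bearing: y=sinΔλ·cosφ2=0.20746056, x=cosφ1·sinφ2-sinφ1·cosφ2·cosΔλ=-0.14580627; θ=atan2(y, x)=125.1001° ≈ 125.1°

Leg 1: dist=9221.6 km, bearing=37.9°
Leg 2: dist=1813.3 km, bearing=48.5°
Leg 3: dist=11304.2 km, bearing=242.6°
Leg 4: dist=18381.7 km, bearing=125.1°
Total: 40720.8 km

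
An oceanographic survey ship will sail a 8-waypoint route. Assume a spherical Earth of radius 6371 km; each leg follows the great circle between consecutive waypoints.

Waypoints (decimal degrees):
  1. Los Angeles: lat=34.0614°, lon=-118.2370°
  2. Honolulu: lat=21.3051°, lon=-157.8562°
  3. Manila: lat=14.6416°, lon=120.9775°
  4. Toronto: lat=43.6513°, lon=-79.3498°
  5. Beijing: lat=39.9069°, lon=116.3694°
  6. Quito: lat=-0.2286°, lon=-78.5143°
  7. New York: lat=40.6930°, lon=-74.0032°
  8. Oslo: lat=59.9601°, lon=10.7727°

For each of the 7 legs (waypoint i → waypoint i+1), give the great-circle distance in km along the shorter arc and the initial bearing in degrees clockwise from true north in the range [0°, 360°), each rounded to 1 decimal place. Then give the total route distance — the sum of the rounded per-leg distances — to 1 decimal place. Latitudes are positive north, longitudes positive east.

Leg 1: dist=4120.6 km, bearing=260.4°
Leg 2: dist=8527.2 km, bearing=280.8°
Leg 3: dist=13211.6 km, bearing=16.7°
Leg 4: dist=10590.9 km, bearing=348.0°
Leg 5: dist=15352.1 km, bearing=22.6°
Leg 6: dist=4573.1 km, bearing=5.2°
Leg 7: dist=5915.9 km, bearing=38.5°
Total: 62291.4 km

Leg 1: φ1=0.5944836, φ2=0.3718441, Δφ=-0.2226394, Δλ=-0.6914855 rad; a=sin²(Δφ/2)+cosφ1·cosφ2·sin²(Δλ/2)=0.1009848294; c=2·atan2(√a, √(1-a))=0.646776726; dist=6371·c=4120.615 ≈ 4120.6 km; running total=4120.6 km
Leg 1 bearing: y=sinΔλ·cosφ2=-0.59410225, x=cosφ1·sinφ2-sinφ1·cosφ2·cosΔλ=-0.10094599; θ=atan2(y, x)=-99.6432° <0 so +360° → 260.3568° ≈ 260.4°
Leg 2: φ1=0.3718441, φ2=0.2555441, Δφ=-0.1163000, Δλ=4.8665661 rad; a=sin²(Δφ/2)+cosφ1·cosφ2·sin²(Δλ/2)=0.3848666762; c=2·atan2(√a, √(1-a))=1.338444642; dist=6371·c=8527.231 ≈ 8527.2 km; running total=12647.8 km
Leg 2 bearing: y=sinΔλ·cosφ2=-0.95604933, x=cosφ1·sinφ2-sinφ1·cosφ2·cosΔλ=0.18151296; θ=atan2(y, x)=-79.2499° <0 so +360° → 280.7501° ≈ 280.8°
Leg 3: φ1=0.2555441, φ2=0.7618589, Δφ=0.5063148, Δλ=-3.4963710 rad; a=sin²(Δφ/2)+cosφ1·cosφ2·sin²(Δλ/2)=0.7409899861; c=2·atan2(√a, √(1-a))=2.073709410; dist=6371·c=13211.603 ≈ 13211.6 km; running total=25859.4 km
Leg 3 bearing: y=sinΔλ·cosφ2=0.25135003, x=cosφ1·sinφ2-sinφ1·cosφ2·cosΔλ=0.83935598; θ=atan2(y, x)=16.6706° ≈ 16.7°
Leg 4: φ1=0.7618589, φ2=0.6965068, Δφ=-0.0653521, Δλ=3.4159444 rad; a=sin²(Δφ/2)+cosφ1·cosφ2·sin²(Δλ/2)=0.5457181793; c=2·atan2(√a, √(1-a))=1.662360578; dist=6371·c=10590.899 ≈ 10590.9 km; running total=36450.3 km
Leg 4 bearing: y=sinΔλ·cosφ2=-0.20782178, x=cosφ1·sinφ2-sinφ1·cosφ2·cosΔλ=0.97388372; θ=atan2(y, x)=-12.0459° <0 so +360° → 347.9541° ≈ 348.0°
Leg 5: φ1=0.6965068, φ2=-0.0039898, Δφ=-0.7004966, Δλ=-3.4013622 rad; a=sin²(Δφ/2)+cosφ1·cosφ2·sin²(Δλ/2)=0.8719526051; c=2·atan2(√a, √(1-a))=2.409691463; dist=6371·c=15352.144 ≈ 15352.1 km; running total=51802.4 km
Leg 5 bearing: y=sinΔλ·cosφ2=0.25685582, x=cosφ1·sinφ2-sinφ1·cosφ2·cosΔλ=0.61695229; θ=atan2(y, x)=22.6034° ≈ 22.6°
Leg 6: φ1=-0.0039898, φ2=0.7102268, Δφ=0.7142167, Δλ=0.0787335 rad; a=sin²(Δφ/2)+cosφ1·cosφ2·sin²(Δλ/2)=0.1233711285; c=2·atan2(√a, √(1-a))=0.717795153; dist=6371·c=4573.073 ≈ 4573.1 km; running total=56375.5 km
Leg 6 bearing: y=sinΔλ·cosφ2=0.05963522, x=cosφ1·sinφ2-sinφ1·cosφ2·cosΔλ=0.65501635; θ=atan2(y, x)=5.2021° ≈ 5.2°
Leg 7: φ1=0.7102268, φ2=1.0465012, Δφ=0.3362743, Δλ=1.4796186 rad; a=sin²(Δφ/2)+cosφ1·cosφ2·sin²(Δλ/2)=0.2005068607; c=2·atan2(√a, √(1-a))=0.928561769; dist=6371·c=5915.867 ≈ 5915.9 km; running total=62291.4 km
Leg 7 bearing: y=sinΔλ·cosφ2=0.49852356, x=cosφ1·sinφ2-sinφ1·cosφ2·cosΔλ=0.62664958; θ=atan2(y, x)=38.5036° ≈ 38.5°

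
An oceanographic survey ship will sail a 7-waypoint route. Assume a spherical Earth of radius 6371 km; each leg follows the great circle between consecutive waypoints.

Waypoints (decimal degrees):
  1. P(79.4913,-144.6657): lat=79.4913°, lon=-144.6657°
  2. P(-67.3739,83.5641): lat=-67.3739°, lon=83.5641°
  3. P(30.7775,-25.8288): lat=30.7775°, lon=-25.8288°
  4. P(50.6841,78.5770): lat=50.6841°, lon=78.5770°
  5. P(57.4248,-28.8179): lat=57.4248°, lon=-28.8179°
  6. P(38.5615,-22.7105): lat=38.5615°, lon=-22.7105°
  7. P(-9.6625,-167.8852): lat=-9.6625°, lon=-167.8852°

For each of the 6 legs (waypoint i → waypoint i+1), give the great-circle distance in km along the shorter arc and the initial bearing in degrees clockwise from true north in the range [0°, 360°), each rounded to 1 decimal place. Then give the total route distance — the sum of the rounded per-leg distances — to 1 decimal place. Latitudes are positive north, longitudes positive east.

Leg 1: φ1=1.3873849, φ2=-1.1758964, Δφ=-2.5632813, Δλ=3.9833615 rad; a=sin²(Δφ/2)+cosφ1·cosφ2·sin²(Δλ/2)=0.9771470644; c=2·atan2(√a, √(1-a))=2.838085325; dist=6371·c=18081.442 ≈ 18081.4 km; running total=18081.4 km
Leg 1 bearing: y=sinΔλ·cosφ2=-0.28692975, x=cosφ1·sinφ2-sinφ1·cosφ2·cosΔλ=0.08363034; θ=atan2(y, x)=-73.7504° <0 so +360° → 286.2496° ≈ 286.2°
Leg 2: φ1=-1.1758964, φ2=0.5371687, Δφ=1.7130651, Δλ=-1.9092663 rad; a=sin²(Δφ/2)+cosφ1·cosφ2·sin²(Δλ/2)=0.7910368232; c=2·atan2(√a, √(1-a))=2.192072881; dist=6371·c=13965.696 ≈ 13965.7 km; running total=32047.1 km
Leg 2 bearing: y=sinΔλ·cosφ2=-0.81041539, x=cosφ1·sinφ2-sinφ1·cosφ2·cosΔλ=-0.06646171; θ=atan2(y, x)=-94.6883° <0 so +360° → 265.3117° ≈ 265.3°
Leg 3: φ1=0.5371687, φ2=0.8846044, Δφ=0.3474357, Δλ=1.8222250 rad; a=sin²(Δφ/2)+cosφ1·cosφ2·sin²(Δλ/2)=0.3697709983; c=2·atan2(√a, √(1-a))=1.307299778; dist=6371·c=8328.807 ≈ 8328.8 km; running total=40375.9 km
Leg 3 bearing: y=sinΔλ·cosφ2=0.61367407, x=cosφ1·sinφ2-sinφ1·cosφ2·cosΔλ=0.74536284; θ=atan2(y, x)=39.4654° ≈ 39.5°
Leg 4: φ1=0.8846044, φ2=1.0022518, Δφ=0.1176474, Δλ=-1.8743946 rad; a=sin²(Δφ/2)+cosφ1·cosφ2·sin²(Δλ/2)=0.2250137638; c=2·atan2(√a, √(1-a))=0.988465049; dist=6371·c=6297.511 ≈ 6297.5 km; running total=46673.4 km
Leg 4 bearing: y=sinΔλ·cosφ2=-0.51378313, x=cosφ1·sinφ2-sinφ1·cosφ2·cosΔλ=0.65845059; θ=atan2(y, x)=-37.9646° <0 so +360° → 322.0354° ≈ 322.0°
Leg 5: φ1=1.0022518, φ2=0.6730251, Δφ=-0.3292267, Δλ=0.1065942 rad; a=sin²(Δφ/2)+cosφ1·cosφ2·sin²(Δλ/2)=0.0280484336; c=2·atan2(√a, √(1-a))=0.336539251; dist=6371·c=2144.092 ≈ 2144.1 km; running total=48817.5 km
Leg 5 bearing: y=sinΔλ·cosφ2=0.08319249, x=cosφ1·sinφ2-sinφ1·cosφ2·cosΔλ=-0.31957141; θ=atan2(y, x)=165.4083° ≈ 165.4°
Leg 6: φ1=0.6730251, φ2=-0.1686424, Δφ=-0.8416676, Δλ=-2.5337765 rad; a=sin²(Δφ/2)+cosφ1·cosφ2·sin²(Δλ/2)=0.8687060619; c=2·atan2(√a, √(1-a))=2.400027253; dist=6371·c=15290.574 ≈ 15290.6 km; running total=64108.1 km
Leg 6 bearing: y=sinΔλ·cosφ2=-0.56297455, x=cosφ1·sinφ2-sinφ1·cosφ2·cosΔλ=0.37320639; θ=atan2(y, x)=-56.4589° <0 so +360° → 303.5411° ≈ 303.5°

Leg 1: dist=18081.4 km, bearing=286.2°
Leg 2: dist=13965.7 km, bearing=265.3°
Leg 3: dist=8328.8 km, bearing=39.5°
Leg 4: dist=6297.5 km, bearing=322.0°
Leg 5: dist=2144.1 km, bearing=165.4°
Leg 6: dist=15290.6 km, bearing=303.5°
Total: 64108.1 km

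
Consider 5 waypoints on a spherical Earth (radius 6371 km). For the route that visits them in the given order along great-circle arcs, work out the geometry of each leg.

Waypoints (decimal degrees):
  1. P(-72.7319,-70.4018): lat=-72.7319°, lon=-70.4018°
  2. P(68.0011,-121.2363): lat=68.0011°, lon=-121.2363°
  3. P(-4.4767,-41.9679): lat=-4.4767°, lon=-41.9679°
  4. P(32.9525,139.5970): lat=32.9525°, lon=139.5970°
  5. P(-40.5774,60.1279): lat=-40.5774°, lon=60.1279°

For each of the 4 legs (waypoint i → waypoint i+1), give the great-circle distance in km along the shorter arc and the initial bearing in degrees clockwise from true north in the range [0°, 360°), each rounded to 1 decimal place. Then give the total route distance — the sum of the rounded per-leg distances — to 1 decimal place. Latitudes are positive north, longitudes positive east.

Leg 1: dist=16079.3 km, bearing=329.9°
Leg 2: dist=10025.6 km, bearing=101.6°
Leg 3: dist=16844.6 km, bearing=357.2°
Leg 4: dist=11534.2 km, bearing=230.2°
Total: 54483.7 km

Leg 1: φ1=-1.2694111, φ2=1.1868431, Δφ=2.4562542, Δλ=-0.8872294 rad; a=sin²(Δφ/2)+cosφ1·cosφ2·sin²(Δλ/2)=0.9075864863; c=2·atan2(√a, √(1-a))=2.523824090; dist=6371·c=16079.283 ≈ 16079.3 km; running total=16079.3 km
Leg 1 bearing: y=sinΔλ·cosφ2=-0.29042802, x=cosφ1·sinφ2-sinφ1·cosφ2·cosΔλ=0.50114328; θ=atan2(y, x)=-30.0936° <0 so +360° → 329.9064° ≈ 329.9°
Leg 2: φ1=1.1868431, φ2=-0.0781332, Δφ=-1.2649762, Δλ=1.3834946 rad; a=sin²(Δφ/2)+cosφ1·cosφ2·sin²(Δλ/2)=0.5014159251; c=2·atan2(√a, √(1-a))=1.573628181; dist=6371·c=10025.585 ≈ 10025.6 km; running total=26104.9 km
Leg 2 bearing: y=sinΔλ·cosφ2=0.97951276, x=cosφ1·sinφ2-sinφ1·cosφ2·cosΔλ=-0.20136218; θ=atan2(y, x)=101.6167° ≈ 101.6°
Leg 3: φ1=-0.0781332, φ2=0.5751296, Δφ=0.6532628, Δλ=3.1689053 rad; a=sin²(Δφ/2)+cosφ1·cosφ2·sin²(Δλ/2)=0.9393532807; c=2·atan2(√a, √(1-a))=2.643942180; dist=6371·c=16844.556 ≈ 16844.6 km; running total=42949.5 km
Leg 3 bearing: y=sinΔλ·cosφ2=-0.02291580, x=cosφ1·sinφ2-sinφ1·cosφ2·cosΔλ=0.47681196; θ=atan2(y, x)=-2.7515° <0 so +360° → 357.2485° ≈ 357.2°
Leg 4: φ1=0.5751296, φ2=-0.7082092, Δφ=-1.2833389, Δλ=-1.3869974 rad; a=sin²(Δφ/2)+cosφ1·cosφ2·sin²(Δλ/2)=0.6186691111; c=2·atan2(√a, √(1-a))=1.810421187; dist=6371·c=11534.193 ≈ 11534.2 km; running total=54483.7 km
Leg 4 bearing: y=sinΔλ·cosφ2=-0.74673482, x=cosφ1·sinφ2-sinφ1·cosφ2·cosΔλ=-0.62133540; θ=atan2(y, x)=-129.7628° <0 so +360° → 230.2372° ≈ 230.2°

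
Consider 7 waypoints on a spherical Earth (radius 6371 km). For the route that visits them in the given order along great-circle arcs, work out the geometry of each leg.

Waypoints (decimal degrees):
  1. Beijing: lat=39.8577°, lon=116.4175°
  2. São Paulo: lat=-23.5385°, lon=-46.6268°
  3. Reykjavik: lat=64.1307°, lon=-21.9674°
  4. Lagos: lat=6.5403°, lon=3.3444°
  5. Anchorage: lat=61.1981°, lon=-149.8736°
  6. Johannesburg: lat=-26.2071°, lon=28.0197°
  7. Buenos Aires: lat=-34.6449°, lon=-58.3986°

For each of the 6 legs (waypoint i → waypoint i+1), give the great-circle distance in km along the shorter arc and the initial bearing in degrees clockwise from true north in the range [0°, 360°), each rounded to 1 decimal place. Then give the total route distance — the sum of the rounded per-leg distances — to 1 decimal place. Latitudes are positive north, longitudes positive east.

Leg 1: φ1=0.6956481, φ2=-0.4108243, Δφ=-1.1064724, Δλ=-2.8456599 rad; a=sin²(Δφ/2)+cosφ1·cosφ2·sin²(Δλ/2)=0.9645594504; c=2·atan2(√a, √(1-a))=2.762819235; dist=6371·c=17601.921 ≈ 17601.9 km; running total=17601.9 km
Leg 1 bearing: y=sinΔλ·cosφ2=-0.26736607, x=cosφ1·sinφ2-sinφ1·cosφ2·cosΔλ=0.25544756; θ=atan2(y, x)=-46.3059° <0 so +360° → 313.6941° ≈ 313.7°
Leg 2: φ1=-0.4108243, φ2=1.1192919, Δφ=1.5301162, Δλ=0.4303877 rad; a=sin²(Δφ/2)+cosφ1·cosφ2·sin²(Δλ/2)=0.4979053890; c=2·atan2(√a, √(1-a))=1.566607092; dist=6371·c=9980.854 ≈ 9980.9 km; running total=27582.8 km
Leg 2 bearing: y=sinΔλ·cosφ2=0.18204271, x=cosφ1·sinφ2-sinφ1·cosφ2·cosΔλ=0.98328170; θ=atan2(y, x)=10.4889° ≈ 10.5°
Leg 3: φ1=1.1192919, φ2=0.1141498, Δφ=-1.0051421, Δλ=0.4417742 rad; a=sin²(Δφ/2)+cosφ1·cosφ2·sin²(Δλ/2)=0.2528241079; c=2·atan2(√a, √(1-a))=1.053707362; dist=6371·c=6713.170 ≈ 6713.2 km; running total=34296.0 km
Leg 3 bearing: y=sinΔλ·cosφ2=0.42476159, x=cosφ1·sinφ2-sinφ1·cosφ2·cosΔλ=-0.75841539; θ=atan2(y, x)=150.7484° ≈ 150.7°
Leg 4: φ1=0.1141498, φ2=1.0681083, Δφ=0.9539586, Δλ=-2.6741586 rad; a=sin²(Δφ/2)+cosφ1·cosφ2·sin²(Δλ/2)=0.6637451323; c=2·atan2(√a, √(1-a))=1.904442461; dist=6371·c=12133.203 ≈ 12133.2 km; running total=46429.2 km
Leg 4 bearing: y=sinΔλ·cosφ2=-0.21708990, x=cosφ1·sinφ2-sinφ1·cosφ2·cosΔλ=0.91957713; θ=atan2(y, x)=-13.2829° <0 so +360° → 346.7171° ≈ 346.7°
Leg 5: φ1=1.0681083, φ2=-0.4574002, Δφ=-1.5255085, Δλ=3.1048238 rad; a=sin²(Δφ/2)+cosφ1·cosφ2·sin²(Δλ/2)=0.9094749848; c=2·atan2(√a, √(1-a))=2.530375197; dist=6371·c=16121.020 ≈ 16121.0 km; running total=62550.2 km
Leg 5 bearing: y=sinΔλ·cosφ2=0.03298171, x=cosφ1·sinφ2-sinφ1·cosφ2·cosΔλ=0.57291636; θ=atan2(y, x)=3.2948° ≈ 3.3°
Leg 6: φ1=-0.4574002, φ2=-0.6046676, Δφ=-0.1472674, Δλ=-1.5082839 rad; a=sin²(Δφ/2)+cosφ1·cosφ2·sin²(Δλ/2)=0.3514169986; c=2·atan2(√a, √(1-a))=1.269073127; dist=6371·c=8085.265 ≈ 8085.3 km; running total=70635.5 km
Leg 6 bearing: y=sinΔλ·cosφ2=-0.82108419, x=cosφ1·sinφ2-sinφ1·cosφ2·cosΔλ=-0.48735318; θ=atan2(y, x)=-120.6912° <0 so +360° → 239.3088° ≈ 239.3°

Leg 1: dist=17601.9 km, bearing=313.7°
Leg 2: dist=9980.9 km, bearing=10.5°
Leg 3: dist=6713.2 km, bearing=150.7°
Leg 4: dist=12133.2 km, bearing=346.7°
Leg 5: dist=16121.0 km, bearing=3.3°
Leg 6: dist=8085.3 km, bearing=239.3°
Total: 70635.5 km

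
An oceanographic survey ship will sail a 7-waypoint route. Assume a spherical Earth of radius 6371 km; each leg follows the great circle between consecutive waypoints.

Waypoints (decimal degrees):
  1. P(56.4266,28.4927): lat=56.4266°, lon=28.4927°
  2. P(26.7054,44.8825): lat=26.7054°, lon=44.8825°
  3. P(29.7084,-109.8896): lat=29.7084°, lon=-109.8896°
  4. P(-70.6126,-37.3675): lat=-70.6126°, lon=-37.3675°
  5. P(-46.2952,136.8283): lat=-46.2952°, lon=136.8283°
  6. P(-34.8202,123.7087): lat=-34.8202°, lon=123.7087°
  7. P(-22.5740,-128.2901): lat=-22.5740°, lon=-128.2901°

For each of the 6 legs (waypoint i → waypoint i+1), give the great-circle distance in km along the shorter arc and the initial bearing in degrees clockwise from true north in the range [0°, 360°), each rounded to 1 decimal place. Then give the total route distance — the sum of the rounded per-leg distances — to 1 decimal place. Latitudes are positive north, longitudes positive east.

Leg 1: φ1=0.9848300, φ2=0.4660972, Δφ=-0.5187328, Δλ=0.2860560 rad; a=sin²(Δφ/2)+cosφ1·cosφ2·sin²(Δλ/2)=0.0758132815; c=2·atan2(√a, √(1-a))=0.557891115; dist=6371·c=3554.324 ≈ 3554.3 km; running total=3554.3 km
Leg 1 bearing: y=sinΔλ·cosφ2=0.25207125, x=cosφ1·sinφ2-sinφ1·cosφ2·cosΔλ=-0.46553474; θ=atan2(y, x)=151.5660° ≈ 151.6°
Leg 2: φ1=0.4660972, φ2=0.5185094, Δφ=0.0524122, Δλ=-2.7012827 rad; a=sin²(Δφ/2)+cosφ1·cosφ2·sin²(Δλ/2)=0.7395922164; c=2·atan2(√a, √(1-a))=2.070521609; dist=6371·c=13191.293 ≈ 13191.3 km; running total=16745.6 km
Leg 2 bearing: y=sinΔλ·cosφ2=-0.37019702, x=cosφ1·sinφ2-sinφ1·cosφ2·cosΔλ=0.79582438; θ=atan2(y, x)=-24.9466° <0 so +360° → 335.0534° ≈ 335.1°
Leg 3: φ1=0.5185094, φ2=-1.2324224, Δφ=-1.7509318, Δλ=1.2657494 rad; a=sin²(Δφ/2)+cosφ1·cosφ2·sin²(Δλ/2)=0.6904451592; c=2·atan2(√a, √(1-a))=1.961555334; dist=6371·c=12497.069 ≈ 12497.1 km; running total=29242.7 km
Leg 3 bearing: y=sinΔλ·cosφ2=0.31662835, x=cosφ1·sinφ2-sinφ1·cosφ2·cosΔλ=-0.86871690; θ=atan2(y, x)=159.9743° ≈ 160.0°
Leg 4: φ1=-1.2324224, φ2=-0.8080037, Δφ=0.4244187, Δλ=3.0402903 rad; a=sin²(Δφ/2)+cosφ1·cosφ2·sin²(Δλ/2)=0.2731340118; c=2·atan2(√a, √(1-a))=1.099847555; dist=6371·c=7007.129 ≈ 7007.1 km; running total=36249.8 km
Leg 4 bearing: y=sinΔλ·cosφ2=0.06987453, x=cosφ1·sinφ2-sinφ1·cosφ2·cosΔλ=-0.88839453; θ=atan2(y, x)=175.5028° ≈ 175.5°
Leg 5: φ1=-0.8080037, φ2=-0.6077271, Δφ=0.2002765, Δλ=-0.2289802 rad; a=sin²(Δφ/2)+cosφ1·cosφ2·sin²(Δλ/2)=0.0173969877; c=2·atan2(√a, √(1-a))=0.264566207; dist=6371·c=1685.551 ≈ 1685.6 km; running total=37935.4 km
Leg 5 bearing: y=sinΔλ·cosφ2=-0.18634244, x=cosφ1·sinφ2-sinφ1·cosφ2·cosΔλ=0.18344979; θ=atan2(y, x)=-45.4482° <0 so +360° → 314.5518° ≈ 314.6°
Leg 6: φ1=-0.6077271, φ2=-0.3939906, Δφ=0.2137365, Δλ=-4.3982088 rad; a=sin²(Δφ/2)+cosφ1·cosφ2·sin²(Δλ/2)=0.5075355334; c=2·atan2(√a, √(1-a))=1.585867964; dist=6371·c=10103.565 ≈ 10103.6 km; running total=48039.0 km
Leg 6 bearing: y=sinΔλ·cosφ2=0.87818488, x=cosφ1·sinφ2-sinφ1·cosφ2·cosΔλ=-0.47808386; θ=atan2(y, x)=118.5639° ≈ 118.6°

Leg 1: dist=3554.3 km, bearing=151.6°
Leg 2: dist=13191.3 km, bearing=335.1°
Leg 3: dist=12497.1 km, bearing=160.0°
Leg 4: dist=7007.1 km, bearing=175.5°
Leg 5: dist=1685.6 km, bearing=314.6°
Leg 6: dist=10103.6 km, bearing=118.6°
Total: 48039.0 km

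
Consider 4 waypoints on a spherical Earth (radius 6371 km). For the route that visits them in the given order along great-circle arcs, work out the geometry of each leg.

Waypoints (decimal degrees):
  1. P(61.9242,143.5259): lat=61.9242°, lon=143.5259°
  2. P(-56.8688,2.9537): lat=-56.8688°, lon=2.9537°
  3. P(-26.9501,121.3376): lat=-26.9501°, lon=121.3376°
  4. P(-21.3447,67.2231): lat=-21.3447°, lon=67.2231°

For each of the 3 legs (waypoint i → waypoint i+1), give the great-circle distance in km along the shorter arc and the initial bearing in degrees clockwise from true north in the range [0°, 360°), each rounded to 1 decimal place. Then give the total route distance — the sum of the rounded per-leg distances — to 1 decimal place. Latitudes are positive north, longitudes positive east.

Leg 1: φ1=1.0807812, φ2=-0.9925478, Δφ=-2.0733290, Δλ=-2.4534477 rad; a=sin²(Δφ/2)+cosφ1·cosφ2·sin²(Δλ/2)=0.9687852966; c=2·atan2(√a, √(1-a))=2.786374370; dist=6371·c=17751.991 ≈ 17752.0 km; running total=17752.0 km
Leg 1 bearing: y=sinΔλ·cosφ2=-0.34712195, x=cosφ1·sinφ2-sinφ1·cosφ2·cosΔλ=-0.02162710; θ=atan2(y, x)=-93.5651° <0 so +360° → 266.4349° ≈ 266.4°
Leg 2: φ1=-0.9925478, φ2=-0.4703680, Δφ=0.5221798, Δλ=2.0661888 rad; a=sin²(Δφ/2)+cosφ1·cosφ2·sin²(Δλ/2)=0.4260368350; c=2·atan2(√a, √(1-a))=1.422325122; dist=6371·c=9061.633 ≈ 9061.6 km; running total=26813.6 km
Leg 2 bearing: y=sinΔλ·cosφ2=0.78423923, x=cosφ1·sinφ2-sinφ1·cosφ2·cosΔλ=-0.60256671; θ=atan2(y, x)=127.5367° ≈ 127.5°
Leg 3: φ1=-0.4703680, φ2=-0.3725353, Δφ=0.0978327, Δλ=-0.9444762 rad; a=sin²(Δφ/2)+cosφ1·cosφ2·sin²(Δλ/2)=0.1741848720; c=2·atan2(√a, √(1-a))=0.861064657; dist=6371·c=5485.843 ≈ 5485.8 km; running total=32299.4 km
Leg 3 bearing: y=sinΔλ·cosφ2=-0.75461709, x=cosφ1·sinφ2-sinφ1·cosφ2·cosΔλ=-0.07701335; θ=atan2(y, x)=-95.8272° <0 so +360° → 264.1728° ≈ 264.2°

Leg 1: dist=17752.0 km, bearing=266.4°
Leg 2: dist=9061.6 km, bearing=127.5°
Leg 3: dist=5485.8 km, bearing=264.2°
Total: 32299.4 km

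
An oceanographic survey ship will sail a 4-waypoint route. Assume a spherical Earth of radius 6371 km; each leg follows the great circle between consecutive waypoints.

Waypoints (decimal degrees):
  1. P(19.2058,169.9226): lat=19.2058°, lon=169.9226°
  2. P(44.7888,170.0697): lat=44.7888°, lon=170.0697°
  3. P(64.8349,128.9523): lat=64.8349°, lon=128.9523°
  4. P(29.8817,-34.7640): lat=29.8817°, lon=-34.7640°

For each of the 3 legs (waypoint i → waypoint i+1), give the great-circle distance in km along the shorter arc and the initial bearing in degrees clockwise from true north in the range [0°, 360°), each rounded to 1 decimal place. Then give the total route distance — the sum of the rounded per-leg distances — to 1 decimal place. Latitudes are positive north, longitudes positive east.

Leg 1: dist=2844.7 km, bearing=0.2°
Leg 2: dist=3349.1 km, bearing=326.1°
Leg 3: dist=9388.5 km, bearing=345.9°
Total: 15582.3 km

Leg 1: φ1=0.3352044, φ2=0.7817120, Δφ=0.4465076, Δλ=0.0025674 rad; a=sin²(Δφ/2)+cosφ1·cosφ2·sin²(Δλ/2)=0.0490207598; c=2·atan2(√a, √(1-a))=0.446512698; dist=6371·c=2844.732 ≈ 2844.7 km; running total=2844.7 km
Leg 1 bearing: y=sinΔλ·cosφ2=0.00182209, x=cosφ1·sinφ2-sinφ1·cosφ2·cosΔλ=0.43181892; θ=atan2(y, x)=0.2418° ≈ 0.2°
Leg 2: φ1=0.7817120, φ2=1.1315825, Δφ=0.3498704, Δλ=-0.7176340 rad; a=sin²(Δφ/2)+cosφ1·cosφ2·sin²(Δλ/2)=0.0675073651; c=2·atan2(√a, √(1-a))=0.525675311; dist=6371·c=3349.077 ≈ 3349.1 km; running total=6193.8 km
Leg 2 bearing: y=sinΔλ·cosφ2=-0.27963170, x=cosφ1·sinφ2-sinφ1·cosφ2·cosΔλ=0.41666125; θ=atan2(y, x)=-33.8665° <0 so +360° → 326.1335° ≈ 326.1°
Leg 3: φ1=1.1315825, φ2=0.5215341, Δφ=-0.6100484, Δλ=-2.8573885 rad; a=sin²(Δφ/2)+cosφ1·cosφ2·sin²(Δλ/2)=0.4514912603; c=2·atan2(√a, √(1-a))=1.473626005; dist=6371·c=9388.471 ≈ 9388.5 km; running total=15582.3 km
Leg 3 bearing: y=sinΔλ·cosφ2=-0.24311697, x=cosφ1·sinφ2-sinφ1·cosφ2·cosΔλ=0.96513302; θ=atan2(y, x)=-14.1387° <0 so +360° → 345.8613° ≈ 345.9°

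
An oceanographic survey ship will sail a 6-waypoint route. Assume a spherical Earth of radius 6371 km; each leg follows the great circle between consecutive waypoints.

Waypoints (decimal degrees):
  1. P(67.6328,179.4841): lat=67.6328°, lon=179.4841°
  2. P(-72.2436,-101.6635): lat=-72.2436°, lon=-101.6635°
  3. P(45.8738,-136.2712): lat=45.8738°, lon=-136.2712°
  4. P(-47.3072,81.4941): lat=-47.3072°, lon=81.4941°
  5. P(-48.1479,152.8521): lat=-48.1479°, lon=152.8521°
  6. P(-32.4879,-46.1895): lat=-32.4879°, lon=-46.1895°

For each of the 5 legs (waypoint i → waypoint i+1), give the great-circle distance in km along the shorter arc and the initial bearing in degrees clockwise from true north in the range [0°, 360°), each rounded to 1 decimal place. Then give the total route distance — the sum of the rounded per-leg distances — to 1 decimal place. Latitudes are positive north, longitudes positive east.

Leg 1: φ1=1.1804150, φ2=-1.2608887, Δφ=-2.4413037, Δλ=-4.9069513 rad; a=sin²(Δφ/2)+cosφ1·cosφ2·sin²(Δλ/2)=0.9291361812; c=2·atan2(√a, √(1-a))=2.602690024; dist=6371·c=16581.738 ≈ 16581.7 km; running total=16581.7 km
Leg 1 bearing: y=sinΔλ·cosφ2=0.29921661, x=cosφ1·sinφ2-sinφ1·cosφ2·cosΔλ=-0.41693881; θ=atan2(y, x)=144.3348° ≈ 144.3°
Leg 2: φ1=-1.2608887, φ2=0.8006489, Δφ=2.0615375, Δλ=-0.6040183 rad; a=sin²(Δφ/2)+cosφ1·cosφ2·sin²(Δλ/2)=0.7544249815; c=2·atan2(√a, √(1-a))=2.104644665; dist=6371·c=13408.691 ≈ 13408.7 km; running total=29990.4 km
Leg 2 bearing: y=sinΔλ·cosφ2=-0.39543317, x=cosφ1·sinφ2-sinφ1·cosφ2·cosΔλ=0.76465961; θ=atan2(y, x)=-27.3451° <0 so +360° → 332.6549° ≈ 332.7°
Leg 3: φ1=0.8006489, φ2=-0.8256664, Δφ=-1.6263153, Δλ=3.8007215 rad; a=sin²(Δφ/2)+cosφ1·cosφ2·sin²(Δλ/2)=0.9503973900; c=2·atan2(√a, √(1-a))=2.692392638; dist=6371·c=17153.233 ≈ 17153.2 km; running total=47143.6 km
Leg 3 bearing: y=sinΔλ·cosφ2=-0.41526768, x=cosφ1·sinφ2-sinφ1·cosφ2·cosΔλ=-0.12697054; θ=atan2(y, x)=-107.0013° <0 so +360° → 252.9987° ≈ 253.0°
Leg 4: φ1=-0.8256664, φ2=-0.8403394, Δφ=-0.0146730, Δλ=1.2454320 rad; a=sin²(Δφ/2)+cosφ1·cosφ2·sin²(Δλ/2)=0.1539526314; c=2·atan2(√a, √(1-a))=0.806409221; dist=6371·c=5137.633 ≈ 5137.6 km; running total=52281.2 km
Leg 4 bearing: y=sinΔλ·cosφ2=0.63220446, x=cosφ1·sinφ2-sinφ1·cosφ2·cosΔλ=-0.34831365; θ=atan2(y, x)=118.8526° ≈ 118.9°
Leg 5: φ1=-0.8403394, φ2=-0.5670208, Δφ=0.2733186, Δλ=-3.4739313 rad; a=sin²(Δφ/2)+cosφ1·cosφ2·sin²(Δλ/2)=0.5659572236; c=2·atan2(√a, √(1-a))=1.703096384; dist=6371·c=10850.427 ≈ 10850.4 km; running total=63131.6 km
Leg 5 bearing: y=sinΔλ·cosφ2=0.27519733, x=cosφ1·sinφ2-sinφ1·cosφ2·cosΔλ=-0.95229460; θ=atan2(y, x)=163.8816° ≈ 163.9°

Leg 1: dist=16581.7 km, bearing=144.3°
Leg 2: dist=13408.7 km, bearing=332.7°
Leg 3: dist=17153.2 km, bearing=253.0°
Leg 4: dist=5137.6 km, bearing=118.9°
Leg 5: dist=10850.4 km, bearing=163.9°
Total: 63131.6 km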